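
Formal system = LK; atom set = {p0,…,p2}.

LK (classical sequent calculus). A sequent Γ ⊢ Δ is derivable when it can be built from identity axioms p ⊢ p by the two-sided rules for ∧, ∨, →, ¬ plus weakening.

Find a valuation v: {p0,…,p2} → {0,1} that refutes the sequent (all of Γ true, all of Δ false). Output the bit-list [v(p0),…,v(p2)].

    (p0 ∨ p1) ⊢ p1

Enumerate valuations to refute Γ ⊢ Δ:
  v=000: Γ:[(p0 ∨ p1)=F] Δ:[p1=F] refutes=False
  v=001: Γ:[(p0 ∨ p1)=F] Δ:[p1=F] refutes=False
  v=010: Γ:[(p0 ∨ p1)=T] Δ:[p1=T] refutes=False
  v=011: Γ:[(p0 ∨ p1)=T] Δ:[p1=T] refutes=False
  v=100: Γ:[(p0 ∨ p1)=T] Δ:[p1=F] refutes=True  ← countermodel

Result: [1, 0, 0]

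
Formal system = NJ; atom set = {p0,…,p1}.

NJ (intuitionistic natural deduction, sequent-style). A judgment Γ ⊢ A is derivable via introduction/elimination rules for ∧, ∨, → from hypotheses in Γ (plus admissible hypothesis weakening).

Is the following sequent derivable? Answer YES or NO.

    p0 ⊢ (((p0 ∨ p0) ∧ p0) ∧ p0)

Derivation trace:
[∧I] p0 ⊢ (((p0 ∨ p0) ∧ p0) ∧ p0)
  [∧I] p0 ⊢ ((p0 ∨ p0) ∧ p0)
    [∨I₂] p0 ⊢ (p0 ∨ p0)
      [Ax] p0 ⊢ p0
    [Ax] p0 ⊢ p0
  [Ax] p0 ⊢ p0

Result: YES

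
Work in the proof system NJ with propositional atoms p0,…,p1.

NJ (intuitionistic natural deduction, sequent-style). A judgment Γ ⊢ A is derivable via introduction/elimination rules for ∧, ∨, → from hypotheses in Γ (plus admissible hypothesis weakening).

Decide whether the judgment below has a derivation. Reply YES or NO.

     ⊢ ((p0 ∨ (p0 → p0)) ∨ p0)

Derivation trace:
[∨I₁]  ⊢ ((p0 ∨ (p0 → p0)) ∨ p0)
  [∨I₂]  ⊢ (p0 ∨ (p0 → p0))
    [→I]  ⊢ (p0 → p0)
      [Ax] p0 ⊢ p0

Result: YES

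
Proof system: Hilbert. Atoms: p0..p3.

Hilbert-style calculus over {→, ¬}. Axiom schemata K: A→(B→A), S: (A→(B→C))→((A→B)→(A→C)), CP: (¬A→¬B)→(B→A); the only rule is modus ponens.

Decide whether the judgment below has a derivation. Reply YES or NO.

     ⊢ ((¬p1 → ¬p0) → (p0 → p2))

Truth-table refutation:
  v=0000: Γ:[] Δ:[((¬p1 → ¬p0) → (p0 → p2))=T] refutes=False
  v=0001: Γ:[] Δ:[((¬p1 → ¬p0) → (p0 → p2))=T] refutes=False
  v=0010: Γ:[] Δ:[((¬p1 → ¬p0) → (p0 → p2))=T] refutes=False
  v=0011: Γ:[] Δ:[((¬p1 → ¬p0) → (p0 → p2))=T] refutes=False
  v=0100: Γ:[] Δ:[((¬p1 → ¬p0) → (p0 → p2))=T] refutes=False
  v=0101: Γ:[] Δ:[((¬p1 → ¬p0) → (p0 → p2))=T] refutes=False
  v=0110: Γ:[] Δ:[((¬p1 → ¬p0) → (p0 → p2))=T] refutes=False
  v=0111: Γ:[] Δ:[((¬p1 → ¬p0) → (p0 → p2))=T] refutes=False
  v=1000: Γ:[] Δ:[((¬p1 → ¬p0) → (p0 → p2))=T] refutes=False
  v=1001: Γ:[] Δ:[((¬p1 → ¬p0) → (p0 → p2))=T] refutes=False
  v=1010: Γ:[] Δ:[((¬p1 → ¬p0) → (p0 → p2))=T] refutes=False
  v=1011: Γ:[] Δ:[((¬p1 → ¬p0) → (p0 → p2))=T] refutes=False
  v=1100: Γ:[] Δ:[((¬p1 → ¬p0) → (p0 → p2))=F] refutes=True  ← countermodel

Result: NO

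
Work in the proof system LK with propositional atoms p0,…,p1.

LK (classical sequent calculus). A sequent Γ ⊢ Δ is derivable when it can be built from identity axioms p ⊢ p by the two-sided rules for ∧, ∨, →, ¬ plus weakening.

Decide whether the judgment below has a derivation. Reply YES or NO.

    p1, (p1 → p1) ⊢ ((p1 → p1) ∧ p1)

Proof tree:
[∧R] p1, (p1 → p1) ⊢ ((p1 → p1) ∧ p1)
  [→R]  ⊢ (p1 → p1)
    [Ax] p1 ⊢ p1
  [→L] p1, (p1 → p1) ⊢ p1
    [Ax] p1 ⊢ p1
    [Ax] p1 ⊢ p1

Result: YES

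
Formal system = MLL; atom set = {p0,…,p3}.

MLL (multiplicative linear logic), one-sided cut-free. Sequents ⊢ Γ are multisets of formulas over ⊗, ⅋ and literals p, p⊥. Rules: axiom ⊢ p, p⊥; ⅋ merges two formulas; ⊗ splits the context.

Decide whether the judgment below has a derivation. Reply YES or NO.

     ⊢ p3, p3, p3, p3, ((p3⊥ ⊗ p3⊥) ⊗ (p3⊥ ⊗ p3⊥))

Proof tree:
[⊗]  ⊢ p3, p3, p3, p3, ((p3⊥ ⊗ p3⊥) ⊗ (p3⊥ ⊗ p3⊥))
  [⊗]  ⊢ p3, p3, (p3⊥ ⊗ p3⊥)
    [Ax]  ⊢ p3, p3⊥
    [Ax]  ⊢ p3, p3⊥
  [⊗]  ⊢ p3, p3, (p3⊥ ⊗ p3⊥)
    [Ax]  ⊢ p3, p3⊥
    [Ax]  ⊢ p3, p3⊥

Result: YES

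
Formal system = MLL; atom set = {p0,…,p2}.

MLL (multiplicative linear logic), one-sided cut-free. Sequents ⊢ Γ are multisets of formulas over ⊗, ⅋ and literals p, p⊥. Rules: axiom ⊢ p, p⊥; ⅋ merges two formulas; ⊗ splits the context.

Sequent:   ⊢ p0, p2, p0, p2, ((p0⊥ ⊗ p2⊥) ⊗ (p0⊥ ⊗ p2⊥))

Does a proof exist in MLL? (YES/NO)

Derivation (root first):
[⊗]  ⊢ p0, p2, p0, p2, ((p0⊥ ⊗ p2⊥) ⊗ (p0⊥ ⊗ p2⊥))
  [⊗]  ⊢ p0, p2, (p0⊥ ⊗ p2⊥)
    [Ax]  ⊢ p0, p0⊥
    [Ax]  ⊢ p2, p2⊥
  [⊗]  ⊢ p0, p2, (p0⊥ ⊗ p2⊥)
    [Ax]  ⊢ p0, p0⊥
    [Ax]  ⊢ p2, p2⊥

Result: YES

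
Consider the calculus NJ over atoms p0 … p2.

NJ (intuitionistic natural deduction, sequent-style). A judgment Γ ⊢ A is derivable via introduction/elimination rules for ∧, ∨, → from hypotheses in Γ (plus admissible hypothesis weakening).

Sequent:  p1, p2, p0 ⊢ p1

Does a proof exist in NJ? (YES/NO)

Derivation (root first):
[Wk] p1, p2, p0 ⊢ p1
  [Wk] p1, p2 ⊢ p1
    [Ax] p1 ⊢ p1

Result: YES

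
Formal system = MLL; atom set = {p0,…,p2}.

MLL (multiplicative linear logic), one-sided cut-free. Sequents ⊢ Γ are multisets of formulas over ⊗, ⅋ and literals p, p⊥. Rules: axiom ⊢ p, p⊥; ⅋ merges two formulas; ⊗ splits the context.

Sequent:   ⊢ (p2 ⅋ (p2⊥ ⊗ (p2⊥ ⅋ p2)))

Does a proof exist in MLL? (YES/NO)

Derivation (root first):
[⅋]  ⊢ (p2 ⅋ (p2⊥ ⊗ (p2⊥ ⅋ p2)))
  [⊗]  ⊢ p2, (p2⊥ ⊗ (p2⊥ ⅋ p2))
    [Ax]  ⊢ p2, p2⊥
    [⅋]  ⊢ (p2⊥ ⅋ p2)
      [Ax]  ⊢ p2, p2⊥

Result: YES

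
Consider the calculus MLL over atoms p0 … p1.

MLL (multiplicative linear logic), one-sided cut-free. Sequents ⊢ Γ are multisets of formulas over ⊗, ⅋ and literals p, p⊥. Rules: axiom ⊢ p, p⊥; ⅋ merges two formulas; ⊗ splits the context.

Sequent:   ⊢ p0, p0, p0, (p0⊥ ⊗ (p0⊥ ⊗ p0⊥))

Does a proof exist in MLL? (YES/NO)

Proof tree:
[⊗]  ⊢ p0, p0, p0, (p0⊥ ⊗ (p0⊥ ⊗ p0⊥))
  [Ax]  ⊢ p0, p0⊥
  [⊗]  ⊢ p0, p0, (p0⊥ ⊗ p0⊥)
    [Ax]  ⊢ p0, p0⊥
    [Ax]  ⊢ p0, p0⊥

Result: YES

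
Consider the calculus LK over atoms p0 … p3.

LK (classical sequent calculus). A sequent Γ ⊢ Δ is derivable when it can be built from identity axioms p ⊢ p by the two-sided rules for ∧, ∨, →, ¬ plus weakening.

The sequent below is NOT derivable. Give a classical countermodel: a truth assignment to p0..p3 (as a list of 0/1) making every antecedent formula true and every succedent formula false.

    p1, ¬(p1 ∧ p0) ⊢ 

Truth-table refutation:
  v=0000: Γ:[p1=F, ¬(p1 ∧ p0)=T] Δ:[] refutes=False
  v=0001: Γ:[p1=F, ¬(p1 ∧ p0)=T] Δ:[] refutes=False
  v=0010: Γ:[p1=F, ¬(p1 ∧ p0)=T] Δ:[] refutes=False
  v=0011: Γ:[p1=F, ¬(p1 ∧ p0)=T] Δ:[] refutes=False
  v=0100: Γ:[p1=T, ¬(p1 ∧ p0)=T] Δ:[] refutes=True  ← countermodel

Result: [0, 1, 0, 0]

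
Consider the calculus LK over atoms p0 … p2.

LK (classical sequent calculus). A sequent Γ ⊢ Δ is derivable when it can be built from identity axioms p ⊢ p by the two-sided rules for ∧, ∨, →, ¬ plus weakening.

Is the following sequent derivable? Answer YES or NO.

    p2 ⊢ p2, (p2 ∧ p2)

Derivation trace:
[∧R] p2 ⊢ p2, (p2 ∧ p2)
  [Ax] p2 ⊢ p2
  [WR] p2 ⊢ p2, p2
    [Ax] p2 ⊢ p2

Result: YES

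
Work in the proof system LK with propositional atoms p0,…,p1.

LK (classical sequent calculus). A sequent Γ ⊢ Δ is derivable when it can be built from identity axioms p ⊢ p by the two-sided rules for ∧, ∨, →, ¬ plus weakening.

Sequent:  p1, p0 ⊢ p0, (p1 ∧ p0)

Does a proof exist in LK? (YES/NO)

Derivation trace:
[∧R] p1, p0 ⊢ p0, (p1 ∧ p0)
  [Ax] p1 ⊢ p1
  [WL] p0, p0 ⊢ p0, p0
    [WR] p0 ⊢ p0, p0
      [Ax] p0 ⊢ p0

Result: YES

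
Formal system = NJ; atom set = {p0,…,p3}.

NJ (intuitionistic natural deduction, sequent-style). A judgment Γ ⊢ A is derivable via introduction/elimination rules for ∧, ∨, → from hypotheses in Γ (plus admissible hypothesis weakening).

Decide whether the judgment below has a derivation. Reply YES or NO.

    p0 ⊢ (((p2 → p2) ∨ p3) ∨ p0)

Derivation (root first):
[∨I₁] p0 ⊢ (((p2 → p2) ∨ p3) ∨ p0)
  [Wk] p0 ⊢ ((p2 → p2) ∨ p3)
    [∨I₁]  ⊢ ((p2 → p2) ∨ p3)
      [→I]  ⊢ (p2 → p2)
        [Ax] p2 ⊢ p2

Result: YES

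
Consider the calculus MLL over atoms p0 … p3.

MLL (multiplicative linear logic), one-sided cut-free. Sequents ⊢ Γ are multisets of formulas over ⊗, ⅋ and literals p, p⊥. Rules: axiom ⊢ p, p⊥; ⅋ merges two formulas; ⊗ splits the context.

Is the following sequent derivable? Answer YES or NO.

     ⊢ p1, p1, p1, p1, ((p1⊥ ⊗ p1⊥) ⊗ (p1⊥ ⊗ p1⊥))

Derivation (root first):
[⊗]  ⊢ p1, p1, p1, p1, ((p1⊥ ⊗ p1⊥) ⊗ (p1⊥ ⊗ p1⊥))
  [⊗]  ⊢ p1, p1, (p1⊥ ⊗ p1⊥)
    [Ax]  ⊢ p1, p1⊥
    [Ax]  ⊢ p1, p1⊥
  [⊗]  ⊢ p1, p1, (p1⊥ ⊗ p1⊥)
    [Ax]  ⊢ p1, p1⊥
    [Ax]  ⊢ p1, p1⊥

Result: YES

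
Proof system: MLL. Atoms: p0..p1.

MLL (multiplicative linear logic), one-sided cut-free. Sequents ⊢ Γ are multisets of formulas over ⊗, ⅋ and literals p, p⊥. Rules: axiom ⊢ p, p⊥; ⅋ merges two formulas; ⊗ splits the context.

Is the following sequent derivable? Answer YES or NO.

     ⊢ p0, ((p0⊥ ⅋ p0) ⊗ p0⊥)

Proof tree:
[⊗]  ⊢ p0, ((p0⊥ ⅋ p0) ⊗ p0⊥)
  [⅋]  ⊢ (p0⊥ ⅋ p0)
    [Ax]  ⊢ p0, p0⊥
  [Ax]  ⊢ p0, p0⊥

Result: YES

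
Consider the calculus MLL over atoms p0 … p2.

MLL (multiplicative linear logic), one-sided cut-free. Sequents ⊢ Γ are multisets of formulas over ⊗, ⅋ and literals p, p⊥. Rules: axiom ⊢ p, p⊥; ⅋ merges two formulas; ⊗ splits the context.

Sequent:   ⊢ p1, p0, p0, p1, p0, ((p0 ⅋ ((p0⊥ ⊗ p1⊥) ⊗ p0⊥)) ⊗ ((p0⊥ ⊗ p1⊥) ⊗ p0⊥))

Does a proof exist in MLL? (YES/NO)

Derivation (root first):
[⊗]  ⊢ p1, p0, p0, p1, p0, ((p0 ⅋ ((p0⊥ ⊗ p1⊥) ⊗ p0⊥)) ⊗ ((p0⊥ ⊗ p1⊥) ⊗ p0⊥))
  [⅋]  ⊢ p1, p0, (p0 ⅋ ((p0⊥ ⊗ p1⊥) ⊗ p0⊥))
    [⊗]  ⊢ p0, p1, p0, ((p0⊥ ⊗ p1⊥) ⊗ p0⊥)
      [⊗]  ⊢ p0, p1, (p0⊥ ⊗ p1⊥)
        [Ax]  ⊢ p0, p0⊥
        [Ax]  ⊢ p1, p1⊥
      [Ax]  ⊢ p0, p0⊥
  [⊗]  ⊢ p0, p1, p0, ((p0⊥ ⊗ p1⊥) ⊗ p0⊥)
    [⊗]  ⊢ p0, p1, (p0⊥ ⊗ p1⊥)
      [Ax]  ⊢ p0, p0⊥
      [Ax]  ⊢ p1, p1⊥
    [Ax]  ⊢ p0, p0⊥

Result: YES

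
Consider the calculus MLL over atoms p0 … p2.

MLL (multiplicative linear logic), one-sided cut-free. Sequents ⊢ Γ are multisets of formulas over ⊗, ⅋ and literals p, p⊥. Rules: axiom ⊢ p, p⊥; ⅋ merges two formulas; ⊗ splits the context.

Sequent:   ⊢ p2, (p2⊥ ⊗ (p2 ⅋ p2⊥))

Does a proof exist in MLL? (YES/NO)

Derivation (root first):
[⊗]  ⊢ p2, (p2⊥ ⊗ (p2 ⅋ p2⊥))
  [Ax]  ⊢ p2, p2⊥
  [⅋]  ⊢ (p2 ⅋ p2⊥)
    [Ax]  ⊢ p2, p2⊥

Result: YES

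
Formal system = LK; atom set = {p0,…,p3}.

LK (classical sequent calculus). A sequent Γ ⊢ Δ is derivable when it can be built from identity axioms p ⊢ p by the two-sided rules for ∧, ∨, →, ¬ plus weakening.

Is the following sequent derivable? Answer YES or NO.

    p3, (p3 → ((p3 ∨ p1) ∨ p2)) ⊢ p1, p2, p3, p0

Derivation (root first):
[→L] p3, (p3 → ((p3 ∨ p1) ∨ p2)) ⊢ p1, p2, p3, p0
  [Ax] p3 ⊢ p3
  [∨L] ((p3 ∨ p1) ∨ p2) ⊢ p1, p2, p3, p0
    [∨L] (p3 ∨ p1) ⊢ p1, p3
      [Ax] p3 ⊢ p3
      [Ax] p1 ⊢ p1
    [WR] p2 ⊢ p2, p0
      [Ax] p2 ⊢ p2

Result: YES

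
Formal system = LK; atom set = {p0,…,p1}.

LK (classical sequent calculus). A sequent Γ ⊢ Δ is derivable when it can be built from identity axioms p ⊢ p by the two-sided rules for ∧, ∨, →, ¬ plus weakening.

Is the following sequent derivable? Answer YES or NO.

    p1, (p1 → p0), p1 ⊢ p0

Derivation trace:
[WL] p1, (p1 → p0), p1 ⊢ p0
  [→L] p1, (p1 → p0) ⊢ p0
    [Ax] p1 ⊢ p1
    [Ax] p0 ⊢ p0

Result: YES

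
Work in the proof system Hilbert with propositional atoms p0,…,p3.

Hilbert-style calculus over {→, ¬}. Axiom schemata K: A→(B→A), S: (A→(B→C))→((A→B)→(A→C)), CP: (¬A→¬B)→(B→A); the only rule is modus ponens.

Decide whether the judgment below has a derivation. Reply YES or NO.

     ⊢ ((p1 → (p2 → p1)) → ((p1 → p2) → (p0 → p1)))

Search for a countermodel by truth-table:
  v=0000: Γ:[] Δ:[((p1 → (p2 → p1)) → ((p1 → p2) → (p0 → p1)))=T] refutes=False
  v=0001: Γ:[] Δ:[((p1 → (p2 → p1)) → ((p1 → p2) → (p0 → p1)))=T] refutes=False
  v=0010: Γ:[] Δ:[((p1 → (p2 → p1)) → ((p1 → p2) → (p0 → p1)))=T] refutes=False
  v=0011: Γ:[] Δ:[((p1 → (p2 → p1)) → ((p1 → p2) → (p0 → p1)))=T] refutes=False
  v=0100: Γ:[] Δ:[((p1 → (p2 → p1)) → ((p1 → p2) → (p0 → p1)))=T] refutes=False
  v=0101: Γ:[] Δ:[((p1 → (p2 → p1)) → ((p1 → p2) → (p0 → p1)))=T] refutes=False
  v=0110: Γ:[] Δ:[((p1 → (p2 → p1)) → ((p1 → p2) → (p0 → p1)))=T] refutes=False
  v=0111: Γ:[] Δ:[((p1 → (p2 → p1)) → ((p1 → p2) → (p0 → p1)))=T] refutes=False
  v=1000: Γ:[] Δ:[((p1 → (p2 → p1)) → ((p1 → p2) → (p0 → p1)))=F] refutes=True  ← countermodel

Result: NO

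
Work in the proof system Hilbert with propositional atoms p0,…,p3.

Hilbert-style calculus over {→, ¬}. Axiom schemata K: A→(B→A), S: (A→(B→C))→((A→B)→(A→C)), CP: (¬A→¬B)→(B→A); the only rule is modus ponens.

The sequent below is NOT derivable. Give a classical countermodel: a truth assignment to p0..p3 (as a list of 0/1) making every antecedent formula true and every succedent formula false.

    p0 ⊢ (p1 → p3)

Search for a countermodel by truth-table:
  v=0000: Γ:[p0=F] Δ:[(p1 → p3)=T] refutes=False
  v=0001: Γ:[p0=F] Δ:[(p1 → p3)=T] refutes=False
  v=0010: Γ:[p0=F] Δ:[(p1 → p3)=T] refutes=False
  v=0011: Γ:[p0=F] Δ:[(p1 → p3)=T] refutes=False
  v=0100: Γ:[p0=F] Δ:[(p1 → p3)=F] refutes=False
  v=0101: Γ:[p0=F] Δ:[(p1 → p3)=T] refutes=False
  v=0110: Γ:[p0=F] Δ:[(p1 → p3)=F] refutes=False
  v=0111: Γ:[p0=F] Δ:[(p1 → p3)=T] refutes=False
  v=1000: Γ:[p0=T] Δ:[(p1 → p3)=T] refutes=False
  v=1001: Γ:[p0=T] Δ:[(p1 → p3)=T] refutes=False
  v=1010: Γ:[p0=T] Δ:[(p1 → p3)=T] refutes=False
  v=1011: Γ:[p0=T] Δ:[(p1 → p3)=T] refutes=False
  v=1100: Γ:[p0=T] Δ:[(p1 → p3)=F] refutes=True  ← countermodel

Result: [1, 1, 0, 0]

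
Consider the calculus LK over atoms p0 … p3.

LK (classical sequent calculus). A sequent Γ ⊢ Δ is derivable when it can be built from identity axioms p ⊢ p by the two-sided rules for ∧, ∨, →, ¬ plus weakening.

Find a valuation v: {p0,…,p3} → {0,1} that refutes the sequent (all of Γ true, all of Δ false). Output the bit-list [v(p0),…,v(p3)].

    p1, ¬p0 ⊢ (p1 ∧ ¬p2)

Enumerate valuations to refute Γ ⊢ Δ:
  v=0000: Γ:[p1=F, ¬p0=T] Δ:[(p1 ∧ ¬p2)=F] refutes=False
  v=0001: Γ:[p1=F, ¬p0=T] Δ:[(p1 ∧ ¬p2)=F] refutes=False
  v=0010: Γ:[p1=F, ¬p0=T] Δ:[(p1 ∧ ¬p2)=F] refutes=False
  v=0011: Γ:[p1=F, ¬p0=T] Δ:[(p1 ∧ ¬p2)=F] refutes=False
  v=0100: Γ:[p1=T, ¬p0=T] Δ:[(p1 ∧ ¬p2)=T] refutes=False
  v=0101: Γ:[p1=T, ¬p0=T] Δ:[(p1 ∧ ¬p2)=T] refutes=False
  v=0110: Γ:[p1=T, ¬p0=T] Δ:[(p1 ∧ ¬p2)=F] refutes=True  ← countermodel

Result: [0, 1, 1, 0]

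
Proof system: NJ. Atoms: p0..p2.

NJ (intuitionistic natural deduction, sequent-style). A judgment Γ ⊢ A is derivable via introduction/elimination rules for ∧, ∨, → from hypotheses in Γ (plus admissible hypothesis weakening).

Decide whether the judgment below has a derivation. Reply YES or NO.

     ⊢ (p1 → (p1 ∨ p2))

Derivation (root first):
[→I]  ⊢ (p1 → (p1 ∨ p2))
  [∨I₁] p1 ⊢ (p1 ∨ p2)
    [Ax] p1 ⊢ p1

Result: YES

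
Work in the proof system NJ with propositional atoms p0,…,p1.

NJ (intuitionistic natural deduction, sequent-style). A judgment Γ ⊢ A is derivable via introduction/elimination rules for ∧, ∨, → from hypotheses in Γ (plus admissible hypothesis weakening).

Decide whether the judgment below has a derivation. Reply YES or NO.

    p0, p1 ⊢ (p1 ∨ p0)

Derivation trace:
[∨I₂] p0, p1 ⊢ (p1 ∨ p0)
  [Wk] p0, p1 ⊢ p0
    [Ax] p0 ⊢ p0

Result: YES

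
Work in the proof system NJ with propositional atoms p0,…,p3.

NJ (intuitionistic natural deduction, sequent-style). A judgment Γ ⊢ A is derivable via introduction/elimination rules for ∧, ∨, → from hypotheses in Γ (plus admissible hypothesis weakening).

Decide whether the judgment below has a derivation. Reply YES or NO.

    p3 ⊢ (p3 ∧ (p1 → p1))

Derivation trace:
[∧I] p3 ⊢ (p3 ∧ (p1 → p1))
  [Ax] p3 ⊢ p3
  [→I]  ⊢ (p1 → p1)
    [Ax] p1 ⊢ p1

Result: YES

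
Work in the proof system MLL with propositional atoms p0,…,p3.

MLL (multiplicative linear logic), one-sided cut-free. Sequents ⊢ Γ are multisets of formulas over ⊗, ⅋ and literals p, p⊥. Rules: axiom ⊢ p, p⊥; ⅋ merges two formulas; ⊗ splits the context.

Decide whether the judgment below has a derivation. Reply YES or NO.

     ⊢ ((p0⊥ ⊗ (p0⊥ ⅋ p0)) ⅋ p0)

Derivation (root first):
[⅋]  ⊢ ((p0⊥ ⊗ (p0⊥ ⅋ p0)) ⅋ p0)
  [⊗]  ⊢ p0, (p0⊥ ⊗ (p0⊥ ⅋ p0))
    [Ax]  ⊢ p0, p0⊥
    [⅋]  ⊢ (p0⊥ ⅋ p0)
      [Ax]  ⊢ p0, p0⊥

Result: YES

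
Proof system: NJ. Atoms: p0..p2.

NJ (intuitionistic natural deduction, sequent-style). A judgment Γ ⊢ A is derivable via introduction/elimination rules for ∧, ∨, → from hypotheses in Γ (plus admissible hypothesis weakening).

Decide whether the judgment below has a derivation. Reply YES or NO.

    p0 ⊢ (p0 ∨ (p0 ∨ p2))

Derivation (root first):
[∨I₂] p0 ⊢ (p0 ∨ (p0 ∨ p2))
  [∨I₁] p0 ⊢ (p0 ∨ p2)
    [Ax] p0 ⊢ p0

Result: YES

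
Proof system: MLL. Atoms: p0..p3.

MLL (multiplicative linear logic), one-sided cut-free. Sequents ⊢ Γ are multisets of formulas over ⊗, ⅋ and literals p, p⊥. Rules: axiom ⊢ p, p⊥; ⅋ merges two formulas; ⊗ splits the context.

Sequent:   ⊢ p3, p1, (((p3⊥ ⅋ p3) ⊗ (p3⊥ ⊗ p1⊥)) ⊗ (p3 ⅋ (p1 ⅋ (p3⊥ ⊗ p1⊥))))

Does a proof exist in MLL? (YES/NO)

Derivation (root first):
[⊗]  ⊢ p3, p1, (((p3⊥ ⅋ p3) ⊗ (p3⊥ ⊗ p1⊥)) ⊗ (p3 ⅋ (p1 ⅋ (p3⊥ ⊗ p1⊥))))
  [⊗]  ⊢ p3, p1, ((p3⊥ ⅋ p3) ⊗ (p3⊥ ⊗ p1⊥))
    [⅋]  ⊢ (p3⊥ ⅋ p3)
      [Ax]  ⊢ p3, p3⊥
    [⊗]  ⊢ p3, p1, (p3⊥ ⊗ p1⊥)
      [Ax]  ⊢ p3, p3⊥
      [Ax]  ⊢ p1, p1⊥
  [⅋]  ⊢ (p3 ⅋ (p1 ⅋ (p3⊥ ⊗ p1⊥)))
    [⅋]  ⊢ p3, (p1 ⅋ (p3⊥ ⊗ p1⊥))
      [⊗]  ⊢ p3, p1, (p3⊥ ⊗ p1⊥)
        [Ax]  ⊢ p3, p3⊥
        [Ax]  ⊢ p1, p1⊥

Result: YES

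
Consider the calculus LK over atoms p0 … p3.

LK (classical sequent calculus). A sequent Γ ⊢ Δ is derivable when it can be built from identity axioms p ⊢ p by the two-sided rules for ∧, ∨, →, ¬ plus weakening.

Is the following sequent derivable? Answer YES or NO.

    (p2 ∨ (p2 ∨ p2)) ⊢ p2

Proof tree:
[∨L] (p2 ∨ (p2 ∨ p2)) ⊢ p2
  [Ax] p2 ⊢ p2
  [∨L] (p2 ∨ p2) ⊢ p2
    [Ax] p2 ⊢ p2
    [Ax] p2 ⊢ p2

Result: YES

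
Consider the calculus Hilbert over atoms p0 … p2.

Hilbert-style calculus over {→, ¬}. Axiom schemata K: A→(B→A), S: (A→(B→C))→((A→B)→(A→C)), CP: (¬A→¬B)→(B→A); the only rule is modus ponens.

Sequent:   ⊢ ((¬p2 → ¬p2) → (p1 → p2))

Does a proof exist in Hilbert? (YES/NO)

Truth-table refutation:
  v=000: Γ:[] Δ:[((¬p2 → ¬p2) → (p1 → p2))=T] refutes=False
  v=001: Γ:[] Δ:[((¬p2 → ¬p2) → (p1 → p2))=T] refutes=False
  v=010: Γ:[] Δ:[((¬p2 → ¬p2) → (p1 → p2))=F] refutes=True  ← countermodel

Result: NO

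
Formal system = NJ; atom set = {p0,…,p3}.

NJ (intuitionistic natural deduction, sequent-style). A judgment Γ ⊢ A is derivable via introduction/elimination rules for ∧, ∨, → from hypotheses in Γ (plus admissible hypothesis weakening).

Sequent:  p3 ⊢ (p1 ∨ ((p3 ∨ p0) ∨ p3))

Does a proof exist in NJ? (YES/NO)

Proof tree:
[∨I₂] p3 ⊢ (p1 ∨ ((p3 ∨ p0) ∨ p3))
  [∨I₁] p3 ⊢ ((p3 ∨ p0) ∨ p3)
    [∨I₁] p3 ⊢ (p3 ∨ p0)
      [Ax] p3 ⊢ p3

Result: YES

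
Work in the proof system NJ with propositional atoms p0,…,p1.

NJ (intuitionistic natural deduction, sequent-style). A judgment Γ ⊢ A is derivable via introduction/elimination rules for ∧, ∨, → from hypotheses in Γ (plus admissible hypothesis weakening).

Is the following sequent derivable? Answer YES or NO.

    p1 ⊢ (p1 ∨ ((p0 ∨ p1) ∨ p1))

Derivation (root first):
[∨I₂] p1 ⊢ (p1 ∨ ((p0 ∨ p1) ∨ p1))
  [∨I₁] p1 ⊢ ((p0 ∨ p1) ∨ p1)
    [∨I₂] p1 ⊢ (p0 ∨ p1)
      [Ax] p1 ⊢ p1

Result: YES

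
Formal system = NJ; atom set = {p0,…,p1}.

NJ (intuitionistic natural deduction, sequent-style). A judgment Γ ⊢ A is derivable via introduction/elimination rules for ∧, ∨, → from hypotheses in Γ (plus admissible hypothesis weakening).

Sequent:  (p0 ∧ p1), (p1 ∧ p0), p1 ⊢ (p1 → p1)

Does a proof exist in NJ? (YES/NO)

Derivation (root first):
[Wk] (p0 ∧ p1), (p1 ∧ p0), p1 ⊢ (p1 → p1)
  [→I] (p0 ∧ p1), (p1 ∧ p0) ⊢ (p1 → p1)
    [Wk] p1, (p0 ∧ p1), (p1 ∧ p0) ⊢ p1
      [Wk] p1, (p0 ∧ p1) ⊢ p1
        [Ax] p1 ⊢ p1

Result: YES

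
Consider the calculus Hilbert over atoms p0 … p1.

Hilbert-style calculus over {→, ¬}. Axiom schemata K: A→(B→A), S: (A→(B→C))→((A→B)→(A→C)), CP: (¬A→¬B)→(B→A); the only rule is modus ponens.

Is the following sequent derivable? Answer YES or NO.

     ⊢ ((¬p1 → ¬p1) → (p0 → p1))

Search for a countermodel by truth-table:
  v=00: Γ:[] Δ:[((¬p1 → ¬p1) → (p0 → p1))=T] refutes=False
  v=01: Γ:[] Δ:[((¬p1 → ¬p1) → (p0 → p1))=T] refutes=False
  v=10: Γ:[] Δ:[((¬p1 → ¬p1) → (p0 → p1))=F] refutes=True  ← countermodel

Result: NO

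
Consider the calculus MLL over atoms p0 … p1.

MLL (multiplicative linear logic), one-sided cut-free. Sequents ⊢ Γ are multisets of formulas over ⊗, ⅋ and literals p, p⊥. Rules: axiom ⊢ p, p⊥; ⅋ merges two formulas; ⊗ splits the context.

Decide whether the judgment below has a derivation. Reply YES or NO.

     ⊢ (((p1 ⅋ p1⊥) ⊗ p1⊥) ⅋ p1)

Proof tree:
[⅋]  ⊢ (((p1 ⅋ p1⊥) ⊗ p1⊥) ⅋ p1)
  [⊗]  ⊢ p1, ((p1 ⅋ p1⊥) ⊗ p1⊥)
    [⅋]  ⊢ (p1 ⅋ p1⊥)
      [Ax]  ⊢ p1, p1⊥
    [Ax]  ⊢ p1, p1⊥

Result: YES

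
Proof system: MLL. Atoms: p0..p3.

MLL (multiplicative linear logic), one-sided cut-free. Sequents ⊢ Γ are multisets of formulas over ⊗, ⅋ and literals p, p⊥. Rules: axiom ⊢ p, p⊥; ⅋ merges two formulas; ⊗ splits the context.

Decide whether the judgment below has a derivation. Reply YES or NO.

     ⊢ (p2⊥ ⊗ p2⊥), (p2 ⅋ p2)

Derivation (root first):
[⅋]  ⊢ (p2⊥ ⊗ p2⊥), (p2 ⅋ p2)
  [⊗]  ⊢ p2, p2, (p2⊥ ⊗ p2⊥)
    [Ax]  ⊢ p2, p2⊥
    [Ax]  ⊢ p2, p2⊥

Result: YES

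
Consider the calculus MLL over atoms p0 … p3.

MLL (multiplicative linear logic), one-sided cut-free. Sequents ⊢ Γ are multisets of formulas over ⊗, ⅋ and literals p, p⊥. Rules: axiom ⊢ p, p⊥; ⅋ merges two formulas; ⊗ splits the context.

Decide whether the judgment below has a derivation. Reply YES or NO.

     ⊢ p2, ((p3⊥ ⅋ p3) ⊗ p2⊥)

Derivation trace:
[⊗]  ⊢ p2, ((p3⊥ ⅋ p3) ⊗ p2⊥)
  [⅋]  ⊢ (p3⊥ ⅋ p3)
    [Ax]  ⊢ p3, p3⊥
  [Ax]  ⊢ p2, p2⊥

Result: YES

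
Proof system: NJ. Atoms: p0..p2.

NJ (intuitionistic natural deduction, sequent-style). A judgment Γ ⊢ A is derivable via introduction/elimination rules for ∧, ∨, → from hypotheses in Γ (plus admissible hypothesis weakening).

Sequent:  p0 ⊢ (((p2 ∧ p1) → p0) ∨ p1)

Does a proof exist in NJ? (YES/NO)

Derivation trace:
[∨I₁] p0 ⊢ (((p2 ∧ p1) → p0) ∨ p1)
  [→I] p0 ⊢ ((p2 ∧ p1) → p0)
    [Wk] p0, (p2 ∧ p1) ⊢ p0
      [Ax] p0 ⊢ p0

Result: YES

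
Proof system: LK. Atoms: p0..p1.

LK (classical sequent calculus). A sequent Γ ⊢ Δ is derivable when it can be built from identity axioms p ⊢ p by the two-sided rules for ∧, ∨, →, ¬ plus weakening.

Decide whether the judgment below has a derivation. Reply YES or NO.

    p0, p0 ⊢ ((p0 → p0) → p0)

Derivation (root first):
[WL] p0, p0 ⊢ ((p0 → p0) → p0)
  [→R] p0 ⊢ ((p0 → p0) → p0)
    [→L] p0, (p0 → p0) ⊢ p0
      [Ax] p0 ⊢ p0
      [Ax] p0 ⊢ p0

Result: YES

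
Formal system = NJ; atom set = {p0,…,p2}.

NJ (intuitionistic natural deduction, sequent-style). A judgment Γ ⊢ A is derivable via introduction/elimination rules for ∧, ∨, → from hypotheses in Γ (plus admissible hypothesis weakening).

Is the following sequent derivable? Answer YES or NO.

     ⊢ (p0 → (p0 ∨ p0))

Derivation (root first):
[→I]  ⊢ (p0 → (p0 ∨ p0))
  [∨I₁] p0 ⊢ (p0 ∨ p0)
    [Ax] p0 ⊢ p0

Result: YES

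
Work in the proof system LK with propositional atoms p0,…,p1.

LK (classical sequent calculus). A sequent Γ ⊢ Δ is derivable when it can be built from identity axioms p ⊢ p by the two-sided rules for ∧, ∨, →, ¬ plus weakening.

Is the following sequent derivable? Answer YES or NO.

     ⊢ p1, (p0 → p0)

Proof tree:
[→R]  ⊢ p1, (p0 → p0)
  [WR] p0 ⊢ p0, p1
    [Ax] p0 ⊢ p0

Result: YES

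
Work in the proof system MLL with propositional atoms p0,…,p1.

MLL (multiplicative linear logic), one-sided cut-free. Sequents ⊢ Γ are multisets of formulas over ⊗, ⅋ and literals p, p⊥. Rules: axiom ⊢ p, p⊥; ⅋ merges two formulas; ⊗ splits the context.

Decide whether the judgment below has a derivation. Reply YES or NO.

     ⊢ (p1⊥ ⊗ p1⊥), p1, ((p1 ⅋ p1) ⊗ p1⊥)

Proof tree:
[⊗]  ⊢ (p1⊥ ⊗ p1⊥), p1, ((p1 ⅋ p1) ⊗ p1⊥)
  [⅋]  ⊢ (p1⊥ ⊗ p1⊥), (p1 ⅋ p1)
    [⊗]  ⊢ p1, p1, (p1⊥ ⊗ p1⊥)
      [Ax]  ⊢ p1, p1⊥
      [Ax]  ⊢ p1, p1⊥
  [Ax]  ⊢ p1, p1⊥

Result: YES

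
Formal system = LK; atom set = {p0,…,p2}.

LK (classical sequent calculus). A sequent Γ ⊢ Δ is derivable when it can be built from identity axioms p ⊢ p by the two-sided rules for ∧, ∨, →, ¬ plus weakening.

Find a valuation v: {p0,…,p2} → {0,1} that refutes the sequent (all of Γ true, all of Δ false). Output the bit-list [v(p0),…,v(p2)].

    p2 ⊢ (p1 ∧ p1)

Truth-table refutation:
  v=000: Γ:[p2=F] Δ:[(p1 ∧ p1)=F] refutes=False
  v=001: Γ:[p2=T] Δ:[(p1 ∧ p1)=F] refutes=True  ← countermodel

Result: [0, 0, 1]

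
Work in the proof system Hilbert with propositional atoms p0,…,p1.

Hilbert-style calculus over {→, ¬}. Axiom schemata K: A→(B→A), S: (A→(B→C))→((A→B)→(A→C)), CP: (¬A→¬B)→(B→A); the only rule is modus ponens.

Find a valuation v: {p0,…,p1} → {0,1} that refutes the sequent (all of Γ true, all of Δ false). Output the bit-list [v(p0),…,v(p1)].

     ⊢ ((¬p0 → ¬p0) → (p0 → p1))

Truth-table refutation:
  v=00: Γ:[] Δ:[((¬p0 → ¬p0) → (p0 → p1))=T] refutes=False
  v=01: Γ:[] Δ:[((¬p0 → ¬p0) → (p0 → p1))=T] refutes=False
  v=10: Γ:[] Δ:[((¬p0 → ¬p0) → (p0 → p1))=F] refutes=True  ← countermodel

Result: [1, 0]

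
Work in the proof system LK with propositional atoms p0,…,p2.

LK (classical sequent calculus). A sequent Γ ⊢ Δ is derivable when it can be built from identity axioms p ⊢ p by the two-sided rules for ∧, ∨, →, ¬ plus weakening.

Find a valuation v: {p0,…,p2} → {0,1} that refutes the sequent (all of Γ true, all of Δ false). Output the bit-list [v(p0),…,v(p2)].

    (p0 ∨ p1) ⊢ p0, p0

Search for a countermodel by truth-table:
  v=000: Γ:[(p0 ∨ p1)=F] Δ:[p0=F, p0=F] refutes=False
  v=001: Γ:[(p0 ∨ p1)=F] Δ:[p0=F, p0=F] refutes=False
  v=010: Γ:[(p0 ∨ p1)=T] Δ:[p0=F, p0=F] refutes=True  ← countermodel

Result: [0, 1, 0]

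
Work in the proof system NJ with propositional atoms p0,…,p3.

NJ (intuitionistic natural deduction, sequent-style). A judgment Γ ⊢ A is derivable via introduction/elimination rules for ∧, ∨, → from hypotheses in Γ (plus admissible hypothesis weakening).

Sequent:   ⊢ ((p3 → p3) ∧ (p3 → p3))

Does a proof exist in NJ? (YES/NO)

Proof tree:
[∧I]  ⊢ ((p3 → p3) ∧ (p3 → p3))
  [→I]  ⊢ (p3 → p3)
    [Ax] p3 ⊢ p3
  [→I]  ⊢ (p3 → p3)
    [Ax] p3 ⊢ p3

Result: YES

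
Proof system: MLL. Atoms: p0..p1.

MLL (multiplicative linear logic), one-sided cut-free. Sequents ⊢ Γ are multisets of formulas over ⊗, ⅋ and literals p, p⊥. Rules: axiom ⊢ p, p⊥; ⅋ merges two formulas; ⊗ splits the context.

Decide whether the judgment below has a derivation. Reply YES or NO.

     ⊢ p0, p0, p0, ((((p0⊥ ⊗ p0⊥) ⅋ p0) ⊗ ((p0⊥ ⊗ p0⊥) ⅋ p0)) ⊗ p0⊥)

Derivation trace:
[⊗]  ⊢ p0, p0, p0, ((((p0⊥ ⊗ p0⊥) ⅋ p0) ⊗ ((p0⊥ ⊗ p0⊥) ⅋ p0)) ⊗ p0⊥)
  [⊗]  ⊢ p0, p0, (((p0⊥ ⊗ p0⊥) ⅋ p0) ⊗ ((p0⊥ ⊗ p0⊥) ⅋ p0))
    [⅋]  ⊢ p0, ((p0⊥ ⊗ p0⊥) ⅋ p0)
      [⊗]  ⊢ p0, p0, (p0⊥ ⊗ p0⊥)
        [Ax]  ⊢ p0, p0⊥
        [Ax]  ⊢ p0, p0⊥
    [⅋]  ⊢ p0, ((p0⊥ ⊗ p0⊥) ⅋ p0)
      [⊗]  ⊢ p0, p0, (p0⊥ ⊗ p0⊥)
        [Ax]  ⊢ p0, p0⊥
        [Ax]  ⊢ p0, p0⊥
  [Ax]  ⊢ p0, p0⊥

Result: YES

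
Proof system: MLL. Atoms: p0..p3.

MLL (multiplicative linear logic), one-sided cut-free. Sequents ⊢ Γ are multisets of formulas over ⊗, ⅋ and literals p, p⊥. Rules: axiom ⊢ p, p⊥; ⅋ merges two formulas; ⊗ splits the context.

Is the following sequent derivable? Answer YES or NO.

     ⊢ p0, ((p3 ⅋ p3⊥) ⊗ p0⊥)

Derivation (root first):
[⊗]  ⊢ p0, ((p3 ⅋ p3⊥) ⊗ p0⊥)
  [⅋]  ⊢ (p3 ⅋ p3⊥)
    [Ax]  ⊢ p3, p3⊥
  [Ax]  ⊢ p0, p0⊥

Result: YES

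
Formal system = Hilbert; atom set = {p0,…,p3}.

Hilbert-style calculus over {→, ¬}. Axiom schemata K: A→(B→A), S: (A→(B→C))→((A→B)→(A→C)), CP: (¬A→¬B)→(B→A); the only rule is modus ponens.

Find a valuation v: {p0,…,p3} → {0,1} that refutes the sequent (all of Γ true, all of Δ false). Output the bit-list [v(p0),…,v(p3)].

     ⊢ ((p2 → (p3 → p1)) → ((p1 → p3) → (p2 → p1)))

Truth-table refutation:
  v=0000: Γ:[] Δ:[((p2 → (p3 → p1)) → ((p1 → p3) → (p2 → p1)))=T] refutes=False
  v=0001: Γ:[] Δ:[((p2 → (p3 → p1)) → ((p1 → p3) → (p2 → p1)))=T] refutes=False
  v=0010: Γ:[] Δ:[((p2 → (p3 → p1)) → ((p1 → p3) → (p2 → p1)))=F] refutes=True  ← countermodel

Result: [0, 0, 1, 0]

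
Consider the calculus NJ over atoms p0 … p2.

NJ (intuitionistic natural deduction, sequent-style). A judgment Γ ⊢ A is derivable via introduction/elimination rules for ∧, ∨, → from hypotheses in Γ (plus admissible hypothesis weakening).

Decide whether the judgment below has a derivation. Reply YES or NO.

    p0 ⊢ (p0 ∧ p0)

Derivation trace:
[∧I] p0 ⊢ (p0 ∧ p0)
  [Wk] p0, p0 ⊢ p0
    [Ax] p0 ⊢ p0
  [Ax] p0 ⊢ p0

Result: YES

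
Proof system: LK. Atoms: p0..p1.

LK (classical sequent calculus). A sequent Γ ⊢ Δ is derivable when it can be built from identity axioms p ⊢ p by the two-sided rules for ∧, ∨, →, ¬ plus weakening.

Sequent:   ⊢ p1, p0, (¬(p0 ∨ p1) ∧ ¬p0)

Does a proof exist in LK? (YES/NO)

Derivation trace:
[∧R]  ⊢ p1, p0, (¬(p0 ∨ p1) ∧ ¬p0)
  [¬R]  ⊢ p1, p0, ¬(p0 ∨ p1)
    [∨L] (p0 ∨ p1) ⊢ p1, p0
      [Ax] p0 ⊢ p0
      [Ax] p1 ⊢ p1
  [¬R]  ⊢ p0, ¬p0
    [Ax] p0 ⊢ p0

Result: YES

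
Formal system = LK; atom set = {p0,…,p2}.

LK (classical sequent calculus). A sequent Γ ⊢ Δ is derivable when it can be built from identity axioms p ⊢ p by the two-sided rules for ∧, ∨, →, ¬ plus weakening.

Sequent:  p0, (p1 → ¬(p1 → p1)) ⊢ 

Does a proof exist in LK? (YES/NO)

Enumerate valuations to refute Γ ⊢ Δ:
  v=000: Γ:[p0=F, (p1 → ¬(p1 → p1))=T] Δ:[] refutes=False
  v=001: Γ:[p0=F, (p1 → ¬(p1 → p1))=T] Δ:[] refutes=False
  v=010: Γ:[p0=F, (p1 → ¬(p1 → p1))=F] Δ:[] refutes=False
  v=011: Γ:[p0=F, (p1 → ¬(p1 → p1))=F] Δ:[] refutes=False
  v=100: Γ:[p0=T, (p1 → ¬(p1 → p1))=T] Δ:[] refutes=True  ← countermodel

Result: NO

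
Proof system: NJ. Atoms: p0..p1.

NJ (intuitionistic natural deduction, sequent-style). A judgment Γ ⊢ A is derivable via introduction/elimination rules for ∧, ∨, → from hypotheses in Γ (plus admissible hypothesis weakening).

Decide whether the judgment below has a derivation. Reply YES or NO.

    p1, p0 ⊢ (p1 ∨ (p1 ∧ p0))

Derivation (root first):
[∨I₂] p1, p0 ⊢ (p1 ∨ (p1 ∧ p0))
  [∧I] p1, p0 ⊢ (p1 ∧ p0)
    [Ax] p1 ⊢ p1
    [Ax] p0 ⊢ p0

Result: YES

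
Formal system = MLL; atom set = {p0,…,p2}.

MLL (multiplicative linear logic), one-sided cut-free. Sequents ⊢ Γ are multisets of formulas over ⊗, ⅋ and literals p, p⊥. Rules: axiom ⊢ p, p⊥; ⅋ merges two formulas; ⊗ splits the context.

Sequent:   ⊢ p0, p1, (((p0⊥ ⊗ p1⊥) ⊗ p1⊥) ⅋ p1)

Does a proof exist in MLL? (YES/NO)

Proof tree:
[⅋]  ⊢ p0, p1, (((p0⊥ ⊗ p1⊥) ⊗ p1⊥) ⅋ p1)
  [⊗]  ⊢ p0, p1, p1, ((p0⊥ ⊗ p1⊥) ⊗ p1⊥)
    [⊗]  ⊢ p0, p1, (p0⊥ ⊗ p1⊥)
      [Ax]  ⊢ p0, p0⊥
      [Ax]  ⊢ p1, p1⊥
    [Ax]  ⊢ p1, p1⊥

Result: YES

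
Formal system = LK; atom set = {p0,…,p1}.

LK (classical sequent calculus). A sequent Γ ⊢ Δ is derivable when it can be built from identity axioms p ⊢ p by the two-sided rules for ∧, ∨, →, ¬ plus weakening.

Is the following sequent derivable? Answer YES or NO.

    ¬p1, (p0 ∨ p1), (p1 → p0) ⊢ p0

Proof tree:
[→L] ¬p1, (p0 ∨ p1), (p1 → p0) ⊢ p0
  [¬L] (p0 ∨ p1), ¬p1 ⊢ p0, p1
    [WR] (p0 ∨ p1) ⊢ p1, p0, p1
      [∨L] (p0 ∨ p1) ⊢ p1, p0
        [Ax] p0 ⊢ p0
        [Ax] p1 ⊢ p1
  [Ax] p0 ⊢ p0

Result: YES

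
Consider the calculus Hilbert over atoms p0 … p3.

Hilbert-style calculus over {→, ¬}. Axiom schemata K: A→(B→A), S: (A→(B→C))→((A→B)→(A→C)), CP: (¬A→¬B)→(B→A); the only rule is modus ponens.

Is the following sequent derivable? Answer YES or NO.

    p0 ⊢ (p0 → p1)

Enumerate valuations to refute Γ ⊢ Δ:
  v=0000: Γ:[p0=F] Δ:[(p0 → p1)=T] refutes=False
  v=0001: Γ:[p0=F] Δ:[(p0 → p1)=T] refutes=False
  v=0010: Γ:[p0=F] Δ:[(p0 → p1)=T] refutes=False
  v=0011: Γ:[p0=F] Δ:[(p0 → p1)=T] refutes=False
  v=0100: Γ:[p0=F] Δ:[(p0 → p1)=T] refutes=False
  v=0101: Γ:[p0=F] Δ:[(p0 → p1)=T] refutes=False
  v=0110: Γ:[p0=F] Δ:[(p0 → p1)=T] refutes=False
  v=0111: Γ:[p0=F] Δ:[(p0 → p1)=T] refutes=False
  v=1000: Γ:[p0=T] Δ:[(p0 → p1)=F] refutes=True  ← countermodel

Result: NO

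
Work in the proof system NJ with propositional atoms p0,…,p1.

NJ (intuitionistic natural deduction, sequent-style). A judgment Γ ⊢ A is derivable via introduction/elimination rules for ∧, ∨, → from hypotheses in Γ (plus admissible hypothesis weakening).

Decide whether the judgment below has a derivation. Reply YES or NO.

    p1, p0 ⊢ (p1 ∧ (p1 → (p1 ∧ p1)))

Derivation trace:
[∧I] p1, p0 ⊢ (p1 ∧ (p1 → (p1 ∧ p1)))
  [Wk] p1, p0 ⊢ p1
    [Ax] p1 ⊢ p1
  [→I] p0 ⊢ (p1 → (p1 ∧ p1))
    [∧I] p1, p0 ⊢ (p1 ∧ p1)
      [Ax] p1 ⊢ p1
      [Wk] p1, p0 ⊢ p1
        [Ax] p1 ⊢ p1

Result: YES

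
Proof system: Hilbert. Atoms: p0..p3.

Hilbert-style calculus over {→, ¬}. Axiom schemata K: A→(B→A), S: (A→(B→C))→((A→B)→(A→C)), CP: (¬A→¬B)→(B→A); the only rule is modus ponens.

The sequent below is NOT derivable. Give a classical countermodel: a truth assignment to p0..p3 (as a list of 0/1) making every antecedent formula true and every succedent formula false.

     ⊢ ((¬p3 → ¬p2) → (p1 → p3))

Enumerate valuations to refute Γ ⊢ Δ:
  v=0000: Γ:[] Δ:[((¬p3 → ¬p2) → (p1 → p3))=T] refutes=False
  v=0001: Γ:[] Δ:[((¬p3 → ¬p2) → (p1 → p3))=T] refutes=False
  v=0010: Γ:[] Δ:[((¬p3 → ¬p2) → (p1 → p3))=T] refutes=False
  v=0011: Γ:[] Δ:[((¬p3 → ¬p2) → (p1 → p3))=T] refutes=False
  v=0100: Γ:[] Δ:[((¬p3 → ¬p2) → (p1 → p3))=F] refutes=True  ← countermodel

Result: [0, 1, 0, 0]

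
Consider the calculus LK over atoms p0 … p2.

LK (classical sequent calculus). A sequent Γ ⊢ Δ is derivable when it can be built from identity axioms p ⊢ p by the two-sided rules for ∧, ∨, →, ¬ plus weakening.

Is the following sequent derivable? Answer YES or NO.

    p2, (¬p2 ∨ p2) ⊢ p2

Proof tree:
[∨L] p2, (¬p2 ∨ p2) ⊢ p2
  [¬L] p2, ¬p2 ⊢ 
    [Ax] p2 ⊢ p2
  [Ax] p2 ⊢ p2

Result: YES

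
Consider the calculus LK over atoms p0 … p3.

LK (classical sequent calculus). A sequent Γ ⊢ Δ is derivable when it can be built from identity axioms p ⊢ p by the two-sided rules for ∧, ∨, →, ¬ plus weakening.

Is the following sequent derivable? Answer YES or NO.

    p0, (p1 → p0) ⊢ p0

Derivation trace:
[→L] p0, (p1 → p0) ⊢ p0
  [WR] p0 ⊢ p0, p1
    [Ax] p0 ⊢ p0
  [Ax] p0 ⊢ p0

Result: YES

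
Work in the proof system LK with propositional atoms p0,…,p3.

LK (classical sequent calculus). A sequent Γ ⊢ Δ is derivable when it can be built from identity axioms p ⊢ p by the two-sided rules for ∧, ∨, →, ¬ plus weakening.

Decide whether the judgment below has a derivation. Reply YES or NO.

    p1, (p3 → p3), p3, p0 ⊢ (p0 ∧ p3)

Derivation (root first):
[∧R] p1, (p3 → p3), p3, p0 ⊢ (p0 ∧ p3)
  [Ax] p0 ⊢ p0
  [→L] p1, p3, (p3 → p3) ⊢ p3
    [WL] p3, p1 ⊢ p3
      [Ax] p3 ⊢ p3
    [Ax] p3 ⊢ p3

Result: YES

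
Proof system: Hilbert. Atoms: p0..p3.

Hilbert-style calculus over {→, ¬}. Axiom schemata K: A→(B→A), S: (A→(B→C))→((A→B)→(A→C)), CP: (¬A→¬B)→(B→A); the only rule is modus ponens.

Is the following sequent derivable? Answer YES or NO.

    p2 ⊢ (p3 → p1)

Enumerate valuations to refute Γ ⊢ Δ:
  v=0000: Γ:[p2=F] Δ:[(p3 → p1)=T] refutes=False
  v=0001: Γ:[p2=F] Δ:[(p3 → p1)=F] refutes=False
  v=0010: Γ:[p2=T] Δ:[(p3 → p1)=T] refutes=False
  v=0011: Γ:[p2=T] Δ:[(p3 → p1)=F] refutes=True  ← countermodel

Result: NO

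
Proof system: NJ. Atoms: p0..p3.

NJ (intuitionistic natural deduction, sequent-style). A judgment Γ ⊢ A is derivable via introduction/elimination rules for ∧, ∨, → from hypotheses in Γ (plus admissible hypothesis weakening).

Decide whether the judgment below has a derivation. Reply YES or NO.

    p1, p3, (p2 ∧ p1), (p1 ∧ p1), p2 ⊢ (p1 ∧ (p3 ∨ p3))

Derivation (root first):
[Wk] p1, p3, (p2 ∧ p1), (p1 ∧ p1), p2 ⊢ (p1 ∧ (p3 ∨ p3))
  [Wk] p1, p3, (p2 ∧ p1), (p1 ∧ p1) ⊢ (p1 ∧ (p3 ∨ p3))
    [∧I] p1, p3, (p2 ∧ p1) ⊢ (p1 ∧ (p3 ∨ p3))
      [Wk] p1, (p2 ∧ p1) ⊢ p1
        [Ax] p1 ⊢ p1
      [∨I₁] p3 ⊢ (p3 ∨ p3)
        [Ax] p3 ⊢ p3

Result: YES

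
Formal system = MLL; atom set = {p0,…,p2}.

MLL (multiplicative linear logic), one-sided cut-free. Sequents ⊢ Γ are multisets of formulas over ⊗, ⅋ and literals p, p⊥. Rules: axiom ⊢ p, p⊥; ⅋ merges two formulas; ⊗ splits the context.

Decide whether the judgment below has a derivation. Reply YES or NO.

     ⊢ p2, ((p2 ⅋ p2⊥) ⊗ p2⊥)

Derivation trace:
[⊗]  ⊢ p2, ((p2 ⅋ p2⊥) ⊗ p2⊥)
  [⅋]  ⊢ (p2 ⅋ p2⊥)
    [Ax]  ⊢ p2, p2⊥
  [Ax]  ⊢ p2, p2⊥

Result: YES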